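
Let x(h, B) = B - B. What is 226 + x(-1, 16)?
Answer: 226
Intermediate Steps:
x(h, B) = 0
226 + x(-1, 16) = 226 + 0 = 226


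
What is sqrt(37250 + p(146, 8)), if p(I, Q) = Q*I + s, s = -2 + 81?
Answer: sqrt(38497) ≈ 196.21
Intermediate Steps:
s = 79
p(I, Q) = 79 + I*Q (p(I, Q) = Q*I + 79 = I*Q + 79 = 79 + I*Q)
sqrt(37250 + p(146, 8)) = sqrt(37250 + (79 + 146*8)) = sqrt(37250 + (79 + 1168)) = sqrt(37250 + 1247) = sqrt(38497)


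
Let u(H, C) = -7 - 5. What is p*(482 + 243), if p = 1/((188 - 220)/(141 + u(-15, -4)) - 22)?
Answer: -18705/574 ≈ -32.587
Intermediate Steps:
u(H, C) = -12
p = -129/2870 (p = 1/((188 - 220)/(141 - 12) - 22) = 1/(-32/129 - 22) = 1/(-2870/129) = -129/2870 ≈ -0.044948)
p*(482 + 243) = -129*(482 + 243)/2870 = -129/2870*725 = -18705/574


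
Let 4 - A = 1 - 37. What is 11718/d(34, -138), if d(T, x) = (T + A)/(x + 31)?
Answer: -626913/37 ≈ -16944.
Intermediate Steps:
A = 40 (A = 4 - (1 - 37) = 4 - 1*(-36) = 4 + 36 = 40)
d(T, x) = (40 + T)/(31 + x) (d(T, x) = (T + 40)/(x + 31) = (40 + T)/(31 + x))
11718/d(34, -138) = 11718/(((40 + 34)/(31 - 138))) = 11718/((74/(-107))) = 11718/((-1/107*74)) = 11718/(-74/107) = 11718*(-107/74) = -626913/37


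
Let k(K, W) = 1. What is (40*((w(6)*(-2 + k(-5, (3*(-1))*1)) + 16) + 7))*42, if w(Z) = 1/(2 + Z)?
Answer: 38430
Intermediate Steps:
(40*((w(6)*(-2 + k(-5, (3*(-1))*1)) + 16) + 7))*42 = (40*(((-2 + 1)/(2 + 6) + 16) + 7))*42 = (40*((-1/8 + 16) + 7))*42 = (40*(((⅛)*(-1) + 16) + 7))*42 = (40*((-⅛ + 16) + 7))*42 = (40*(127/8 + 7))*42 = (40*(183/8))*42 = 915*42 = 38430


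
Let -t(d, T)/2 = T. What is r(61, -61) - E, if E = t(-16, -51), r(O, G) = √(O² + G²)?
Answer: -102 + 61*√2 ≈ -15.733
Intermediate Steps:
t(d, T) = -2*T
r(O, G) = √(G² + O²)
E = 102 (E = -2*(-51) = 102)
r(61, -61) - E = √((-61)² + 61²) - 1*102 = √(3721 + 3721) - 102 = √7442 - 102 = 61*√2 - 102 = -102 + 61*√2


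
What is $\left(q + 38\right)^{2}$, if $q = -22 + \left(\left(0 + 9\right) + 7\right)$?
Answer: $1024$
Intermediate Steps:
$q = -6$ ($q = -22 + \left(9 + 7\right) = -22 + 16 = -6$)
$\left(q + 38\right)^{2} = \left(-6 + 38\right)^{2} = 32^{2} = 1024$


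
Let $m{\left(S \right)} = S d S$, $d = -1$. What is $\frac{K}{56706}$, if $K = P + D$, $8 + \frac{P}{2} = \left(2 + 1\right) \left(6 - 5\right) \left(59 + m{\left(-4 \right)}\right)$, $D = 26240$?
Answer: $\frac{13241}{28353} \approx 0.46701$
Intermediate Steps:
$m{\left(S \right)} = - S^{2}$ ($m{\left(S \right)} = S \left(-1\right) S = - S S = - S^{2}$)
$P = 242$ ($P = -16 + 2 \left(2 + 1\right) \left(6 - 5\right) \left(59 - \left(-4\right)^{2}\right) = -16 + 2 \cdot 3 \cdot 1 \left(59 - 16\right) = -16 + 2 \cdot 3 \left(59 - 16\right) = -16 + 2 \cdot 3 \cdot 43 = -16 + 2 \cdot 129 = -16 + 258 = 242$)
$K = 26482$ ($K = 242 + 26240 = 26482$)
$\frac{K}{56706} = \frac{26482}{56706} = 26482 \cdot \frac{1}{56706} = \frac{13241}{28353}$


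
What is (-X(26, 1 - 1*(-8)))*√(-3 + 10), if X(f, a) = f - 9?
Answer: -17*√7 ≈ -44.978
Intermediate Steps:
X(f, a) = -9 + f
(-X(26, 1 - 1*(-8)))*√(-3 + 10) = (-(-9 + 26))*√(-3 + 10) = (-1*17)*√7 = -17*√7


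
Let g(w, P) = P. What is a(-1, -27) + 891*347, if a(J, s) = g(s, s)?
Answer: 309150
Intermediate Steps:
a(J, s) = s
a(-1, -27) + 891*347 = -27 + 891*347 = -27 + 309177 = 309150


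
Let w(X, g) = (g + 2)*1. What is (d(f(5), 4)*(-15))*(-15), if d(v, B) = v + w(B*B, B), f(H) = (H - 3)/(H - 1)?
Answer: 2925/2 ≈ 1462.5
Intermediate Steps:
w(X, g) = 2 + g (w(X, g) = (2 + g)*1 = 2 + g)
f(H) = (-3 + H)/(-1 + H)
d(v, B) = 2 + B + v (d(v, B) = v + (2 + B) = 2 + B + v)
(d(f(5), 4)*(-15))*(-15) = ((2 + 4 + (-3 + 5)/(-1 + 5))*(-15))*(-15) = ((2 + 4 + 2/4)*(-15))*(-15) = ((2 + 4 + (1/4)*2)*(-15))*(-15) = ((2 + 4 + 1/2)*(-15))*(-15) = ((13/2)*(-15))*(-15) = -195/2*(-15) = 2925/2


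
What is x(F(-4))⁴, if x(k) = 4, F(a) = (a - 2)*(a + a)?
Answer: 256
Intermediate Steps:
F(a) = 2*a*(-2 + a) (F(a) = (-2 + a)*(2*a) = 2*a*(-2 + a))
x(F(-4))⁴ = 4⁴ = 256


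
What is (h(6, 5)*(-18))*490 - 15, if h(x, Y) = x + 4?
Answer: -88215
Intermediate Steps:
h(x, Y) = 4 + x
(h(6, 5)*(-18))*490 - 15 = ((4 + 6)*(-18))*490 - 15 = (10*(-18))*490 - 15 = -180*490 - 15 = -88200 - 15 = -88215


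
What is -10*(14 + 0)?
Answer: -140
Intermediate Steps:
-10*(14 + 0) = -10*14 = -140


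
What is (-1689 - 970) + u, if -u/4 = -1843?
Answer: 4713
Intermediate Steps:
u = 7372 (u = -4*(-1843) = 7372)
(-1689 - 970) + u = (-1689 - 970) + 7372 = -2659 + 7372 = 4713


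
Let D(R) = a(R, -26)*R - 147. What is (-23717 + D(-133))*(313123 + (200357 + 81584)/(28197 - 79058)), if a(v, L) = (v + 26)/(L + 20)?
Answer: -1253453690911615/152583 ≈ -8.2149e+9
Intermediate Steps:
a(v, L) = (26 + v)/(20 + L)
D(R) = -147 + R*(-13/3 - R/6) (D(R) = ((26 + R)/(20 - 26))*R - 147 = ((26 + R)/(-6))*R - 147 = (-(26 + R)/6)*R - 147 = (-13/3 - R/6)*R - 147 = R*(-13/3 - R/6) - 147 = -147 + R*(-13/3 - R/6))
(-23717 + D(-133))*(313123 + (200357 + 81584)/(28197 - 79058)) = (-23717 + (-147 - ⅙*(-133)*(26 - 133)))*(313123 + (200357 + 81584)/(28197 - 79058)) = (-23717 + (-147 - ⅙*(-133)*(-107)))*(313123 + 281941/(-50861)) = (-23717 + (-147 - 14231/6))*(313123 + 281941*(-1/50861)) = (-23717 - 15113/6)*(313123 - 281941/50861) = -157415/6*15925466962/50861 = -1253453690911615/152583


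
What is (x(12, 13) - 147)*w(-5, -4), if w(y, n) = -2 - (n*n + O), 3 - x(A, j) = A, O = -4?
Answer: 2184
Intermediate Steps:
x(A, j) = 3 - A
w(y, n) = 2 - n² (w(y, n) = -2 - (n*n - 4) = -2 - (n² - 4) = -2 - (-4 + n²) = -2 + (4 - n²) = 2 - n²)
(x(12, 13) - 147)*w(-5, -4) = ((3 - 1*12) - 147)*(2 - 1*(-4)²) = ((3 - 12) - 147)*(2 - 1*16) = (-9 - 147)*(2 - 16) = -156*(-14) = 2184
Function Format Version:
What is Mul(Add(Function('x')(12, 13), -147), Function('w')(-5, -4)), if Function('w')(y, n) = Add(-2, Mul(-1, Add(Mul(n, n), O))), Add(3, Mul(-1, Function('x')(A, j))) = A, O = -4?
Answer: 2184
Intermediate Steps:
Function('x')(A, j) = Add(3, Mul(-1, A))
Function('w')(y, n) = Add(2, Mul(-1, Pow(n, 2))) (Function('w')(y, n) = Add(-2, Mul(-1, Add(Mul(n, n), -4))) = Add(-2, Mul(-1, Add(Pow(n, 2), -4))) = Add(-2, Mul(-1, Add(-4, Pow(n, 2)))) = Add(-2, Add(4, Mul(-1, Pow(n, 2)))) = Add(2, Mul(-1, Pow(n, 2))))
Mul(Add(Function('x')(12, 13), -147), Function('w')(-5, -4)) = Mul(Add(Add(3, Mul(-1, 12)), -147), Add(2, Mul(-1, Pow(-4, 2)))) = Mul(Add(Add(3, -12), -147), Add(2, Mul(-1, 16))) = Mul(Add(-9, -147), Add(2, -16)) = Mul(-156, -14) = 2184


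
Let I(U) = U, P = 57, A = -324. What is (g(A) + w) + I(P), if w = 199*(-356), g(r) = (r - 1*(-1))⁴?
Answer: 10884469454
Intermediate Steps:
g(r) = (1 + r)⁴ (g(r) = (r + 1)⁴ = (1 + r)⁴)
w = -70844
(g(A) + w) + I(P) = ((1 - 324)⁴ - 70844) + 57 = ((-323)⁴ - 70844) + 57 = (10884540241 - 70844) + 57 = 10884469397 + 57 = 10884469454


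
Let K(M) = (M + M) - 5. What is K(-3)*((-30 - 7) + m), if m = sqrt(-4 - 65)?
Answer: 407 - 11*I*sqrt(69) ≈ 407.0 - 91.373*I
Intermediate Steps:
m = I*sqrt(69) (m = sqrt(-69) = I*sqrt(69) ≈ 8.3066*I)
K(M) = -5 + 2*M (K(M) = 2*M - 5 = -5 + 2*M)
K(-3)*((-30 - 7) + m) = (-5 + 2*(-3))*((-30 - 7) + I*sqrt(69)) = (-5 - 6)*(-37 + I*sqrt(69)) = -11*(-37 + I*sqrt(69)) = 407 - 11*I*sqrt(69)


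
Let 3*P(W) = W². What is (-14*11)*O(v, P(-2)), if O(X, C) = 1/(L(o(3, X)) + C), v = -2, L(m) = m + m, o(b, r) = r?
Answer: 231/4 ≈ 57.750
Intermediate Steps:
L(m) = 2*m
P(W) = W²/3
O(X, C) = 1/(C + 2*X) (O(X, C) = 1/(2*X + C) = 1/(C + 2*X))
(-14*11)*O(v, P(-2)) = (-14*11)/((⅓)*(-2)² + 2*(-2)) = -154/((⅓)*4 - 4) = -154/(4/3 - 4) = -154/(-8/3) = -154*(-3/8) = 231/4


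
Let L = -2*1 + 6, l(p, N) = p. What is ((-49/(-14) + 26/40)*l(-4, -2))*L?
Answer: -332/5 ≈ -66.400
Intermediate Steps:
L = 4 (L = -2 + 6 = 4)
((-49/(-14) + 26/40)*l(-4, -2))*L = ((-49/(-14) + 26/40)*(-4))*4 = ((-49*(-1/14) + 26*(1/40))*(-4))*4 = ((7/2 + 13/20)*(-4))*4 = ((83/20)*(-4))*4 = -83/5*4 = -332/5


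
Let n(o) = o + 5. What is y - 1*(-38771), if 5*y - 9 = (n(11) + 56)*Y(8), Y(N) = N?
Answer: 38888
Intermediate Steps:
n(o) = 5 + o
y = 117 (y = 9/5 + (((5 + 11) + 56)*8)/5 = 9/5 + ((16 + 56)*8)/5 = 9/5 + (72*8)/5 = 9/5 + (⅕)*576 = 9/5 + 576/5 = 117)
y - 1*(-38771) = 117 - 1*(-38771) = 117 + 38771 = 38888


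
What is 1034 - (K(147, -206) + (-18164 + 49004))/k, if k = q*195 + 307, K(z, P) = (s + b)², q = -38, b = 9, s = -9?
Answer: 7375342/7103 ≈ 1038.3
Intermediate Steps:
K(z, P) = 0 (K(z, P) = (-9 + 9)² = 0² = 0)
k = -7103 (k = -38*195 + 307 = -7410 + 307 = -7103)
1034 - (K(147, -206) + (-18164 + 49004))/k = 1034 - (0 + (-18164 + 49004))/(-7103) = 1034 - (0 + 30840)*(-1)/7103 = 1034 - 30840*(-1)/7103 = 1034 - 1*(-30840/7103) = 1034 + 30840/7103 = 7375342/7103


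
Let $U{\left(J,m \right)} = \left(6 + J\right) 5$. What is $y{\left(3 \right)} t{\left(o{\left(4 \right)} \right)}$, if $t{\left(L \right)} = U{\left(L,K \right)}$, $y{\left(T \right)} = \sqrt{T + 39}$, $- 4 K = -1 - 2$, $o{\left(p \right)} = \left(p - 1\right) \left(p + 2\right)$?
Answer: $120 \sqrt{42} \approx 777.69$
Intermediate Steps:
$o{\left(p \right)} = \left(-1 + p\right) \left(2 + p\right)$
$K = \frac{3}{4}$ ($K = - \frac{-1 - 2}{4} = \left(- \frac{1}{4}\right) \left(-3\right) = \frac{3}{4} \approx 0.75$)
$y{\left(T \right)} = \sqrt{39 + T}$
$U{\left(J,m \right)} = 30 + 5 J$
$t{\left(L \right)} = 30 + 5 L$
$y{\left(3 \right)} t{\left(o{\left(4 \right)} \right)} = \sqrt{39 + 3} \left(30 + 5 \left(-2 + 4 + 4^{2}\right)\right) = \sqrt{42} \left(30 + 5 \left(-2 + 4 + 16\right)\right) = \sqrt{42} \left(30 + 5 \cdot 18\right) = \sqrt{42} \left(30 + 90\right) = \sqrt{42} \cdot 120 = 120 \sqrt{42}$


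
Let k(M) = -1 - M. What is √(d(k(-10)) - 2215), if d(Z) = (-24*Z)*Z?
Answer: I*√4159 ≈ 64.49*I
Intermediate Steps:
d(Z) = -24*Z²
√(d(k(-10)) - 2215) = √(-24*(-1 - 1*(-10))² - 2215) = √(-24*(-1 + 10)² - 2215) = √(-24*9² - 2215) = √(-24*81 - 2215) = √(-1944 - 2215) = √(-4159) = I*√4159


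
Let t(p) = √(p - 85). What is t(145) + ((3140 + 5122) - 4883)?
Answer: 3379 + 2*√15 ≈ 3386.7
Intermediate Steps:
t(p) = √(-85 + p)
t(145) + ((3140 + 5122) - 4883) = √(-85 + 145) + ((3140 + 5122) - 4883) = √60 + (8262 - 4883) = 2*√15 + 3379 = 3379 + 2*√15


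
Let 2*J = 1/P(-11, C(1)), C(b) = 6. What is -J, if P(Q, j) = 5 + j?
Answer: -1/22 ≈ -0.045455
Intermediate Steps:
J = 1/22 (J = 1/(2*(5 + 6)) = (1/2)/11 = (1/2)*(1/11) = 1/22 ≈ 0.045455)
-J = -1*1/22 = -1/22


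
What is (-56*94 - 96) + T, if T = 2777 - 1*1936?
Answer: -4519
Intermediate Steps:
T = 841 (T = 2777 - 1936 = 841)
(-56*94 - 96) + T = (-56*94 - 96) + 841 = (-5264 - 96) + 841 = -5360 + 841 = -4519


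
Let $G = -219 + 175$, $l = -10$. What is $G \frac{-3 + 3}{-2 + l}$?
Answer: $0$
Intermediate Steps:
$G = -44$
$G \frac{-3 + 3}{-2 + l} = - 44 \frac{-3 + 3}{-2 - 10} = - 44 \frac{0}{-12} = - 44 \cdot 0 \left(- \frac{1}{12}\right) = \left(-44\right) 0 = 0$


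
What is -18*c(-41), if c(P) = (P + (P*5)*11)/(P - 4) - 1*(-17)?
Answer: -6122/5 ≈ -1224.4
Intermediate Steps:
c(P) = 17 + 56*P/(-4 + P) (c(P) = (P + (5*P)*11)/(-4 + P) + 17 = (P + 55*P)/(-4 + P) + 17 = (56*P)/(-4 + P) + 17 = 56*P/(-4 + P) + 17 = 17 + 56*P/(-4 + P))
-18*c(-41) = -18*(-68 + 73*(-41))/(-4 - 41) = -18*(-68 - 2993)/(-45) = -(-2)*(-3061)/5 = -18*3061/45 = -6122/5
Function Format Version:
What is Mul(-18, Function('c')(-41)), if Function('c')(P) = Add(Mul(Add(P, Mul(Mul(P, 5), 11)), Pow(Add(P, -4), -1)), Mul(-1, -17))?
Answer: Rational(-6122, 5) ≈ -1224.4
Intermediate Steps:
Function('c')(P) = Add(17, Mul(56, P, Pow(Add(-4, P), -1))) (Function('c')(P) = Add(Mul(Add(P, Mul(Mul(5, P), 11)), Pow(Add(-4, P), -1)), 17) = Add(Mul(Add(P, Mul(55, P)), Pow(Add(-4, P), -1)), 17) = Add(Mul(Mul(56, P), Pow(Add(-4, P), -1)), 17) = Add(Mul(56, P, Pow(Add(-4, P), -1)), 17) = Add(17, Mul(56, P, Pow(Add(-4, P), -1))))
Mul(-18, Function('c')(-41)) = Mul(-18, Mul(Pow(Add(-4, -41), -1), Add(-68, Mul(73, -41)))) = Mul(-18, Mul(Pow(-45, -1), Add(-68, -2993))) = Mul(-18, Mul(Rational(-1, 45), -3061)) = Mul(-18, Rational(3061, 45)) = Rational(-6122, 5)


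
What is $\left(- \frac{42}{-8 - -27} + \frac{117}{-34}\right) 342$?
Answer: $- \frac{32859}{17} \approx -1932.9$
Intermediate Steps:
$\left(- \frac{42}{-8 - -27} + \frac{117}{-34}\right) 342 = \left(- \frac{42}{-8 + 27} + 117 \left(- \frac{1}{34}\right)\right) 342 = \left(- \frac{42}{19} - \frac{117}{34}\right) 342 = \left(- \frac{3651}{646}\right) 342 = - \frac{32859}{17}$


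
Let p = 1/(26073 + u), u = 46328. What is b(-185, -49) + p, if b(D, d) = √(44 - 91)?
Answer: 1/72401 + I*√47 ≈ 1.3812e-5 + 6.8557*I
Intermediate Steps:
b(D, d) = I*√47 (b(D, d) = √(-47) = I*√47)
p = 1/72401 (p = 1/(26073 + 46328) = 1/72401 ≈ 1.3812e-5)
b(-185, -49) + p = I*√47 + 1/72401 = 1/72401 + I*√47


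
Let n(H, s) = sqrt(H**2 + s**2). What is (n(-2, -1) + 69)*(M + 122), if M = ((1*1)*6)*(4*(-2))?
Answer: 5106 + 74*sqrt(5) ≈ 5271.5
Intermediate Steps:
M = -48 (M = (1*6)*(-8) = 6*(-8) = -48)
(n(-2, -1) + 69)*(M + 122) = (sqrt((-2)**2 + (-1)**2) + 69)*(-48 + 122) = (sqrt(4 + 1) + 69)*74 = (sqrt(5) + 69)*74 = (69 + sqrt(5))*74 = 5106 + 74*sqrt(5)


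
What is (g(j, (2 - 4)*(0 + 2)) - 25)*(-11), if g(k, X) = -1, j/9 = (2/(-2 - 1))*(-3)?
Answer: 286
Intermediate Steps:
j = 18 (j = 9*((2/(-2 - 1))*(-3)) = 9*((2/(-3))*(-3)) = 9*((2*(-1/3))*(-3)) = 9*(-2/3*(-3)) = 9*2 = 18)
(g(j, (2 - 4)*(0 + 2)) - 25)*(-11) = (-1 - 25)*(-11) = -26*(-11) = 286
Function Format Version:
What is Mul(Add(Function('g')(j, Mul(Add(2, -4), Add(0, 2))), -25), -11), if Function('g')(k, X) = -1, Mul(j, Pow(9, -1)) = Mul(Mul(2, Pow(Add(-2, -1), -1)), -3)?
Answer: 286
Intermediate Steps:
j = 18 (j = Mul(9, Mul(Mul(2, Pow(Add(-2, -1), -1)), -3)) = Mul(9, Mul(Mul(2, Pow(-3, -1)), -3)) = Mul(9, Mul(Mul(2, Rational(-1, 3)), -3)) = Mul(9, Mul(Rational(-2, 3), -3)) = Mul(9, 2) = 18)
Mul(Add(Function('g')(j, Mul(Add(2, -4), Add(0, 2))), -25), -11) = Mul(Add(-1, -25), -11) = Mul(-26, -11) = 286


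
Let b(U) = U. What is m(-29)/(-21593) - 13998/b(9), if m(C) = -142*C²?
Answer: -100394672/64779 ≈ -1549.8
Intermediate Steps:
m(-29)/(-21593) - 13998/b(9) = -142*(-29)²/(-21593) - 13998/9 = -142*841*(-1/21593) - 13998*⅑ = -119422*(-1/21593) - 4666/3 = 119422/21593 - 4666/3 = -100394672/64779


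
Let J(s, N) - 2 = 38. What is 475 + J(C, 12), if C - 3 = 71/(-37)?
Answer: 515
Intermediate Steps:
C = 40/37 (C = 3 + 71/(-37) = 3 + 71*(-1/37) = 3 - 71/37 = 40/37 ≈ 1.0811)
J(s, N) = 40 (J(s, N) = 2 + 38 = 40)
475 + J(C, 12) = 475 + 40 = 515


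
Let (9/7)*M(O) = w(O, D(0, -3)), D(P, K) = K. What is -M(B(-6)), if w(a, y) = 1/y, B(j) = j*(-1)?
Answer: 7/27 ≈ 0.25926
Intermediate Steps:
B(j) = -j
M(O) = -7/27 (M(O) = (7/9)/(-3) = (7/9)*(-⅓) = -7/27)
-M(B(-6)) = -1*(-7/27) = 7/27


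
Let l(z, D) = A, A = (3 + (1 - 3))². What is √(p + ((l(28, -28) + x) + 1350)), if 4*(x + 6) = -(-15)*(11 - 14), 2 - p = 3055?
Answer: 23*I*√13/2 ≈ 41.464*I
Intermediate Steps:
A = 1 (A = (3 - 2)² = 1² = 1)
l(z, D) = 1
p = -3053 (p = 2 - 1*3055 = 2 - 3055 = -3053)
x = -69/4 (x = -6 + (-(-15)*(11 - 14))/4 = -6 + (-(-15)*(-3))/4 = -6 + (-1*45)/4 = -6 + (¼)*(-45) = -6 - 45/4 = -69/4 ≈ -17.250)
√(p + ((l(28, -28) + x) + 1350)) = √(-3053 + ((1 - 69/4) + 1350)) = √(-3053 + (-65/4 + 1350)) = √(-3053 + 5335/4) = √(-6877/4) = 23*I*√13/2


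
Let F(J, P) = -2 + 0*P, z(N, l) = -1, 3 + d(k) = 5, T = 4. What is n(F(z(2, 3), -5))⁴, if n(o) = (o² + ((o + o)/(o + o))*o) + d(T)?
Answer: 256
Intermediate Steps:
d(k) = 2 (d(k) = -3 + 5 = 2)
F(J, P) = -2 (F(J, P) = -2 + 0 = -2)
n(o) = 2 + o + o² (n(o) = (o² + ((o + o)/(o + o))*o) + 2 = (o² + ((2*o)/((2*o)))*o) + 2 = (o² + ((2*o)*(1/(2*o)))*o) + 2 = (o² + 1*o) + 2 = (o² + o) + 2 = (o + o²) + 2 = 2 + o + o²)
n(F(z(2, 3), -5))⁴ = (2 - 2 + (-2)²)⁴ = (2 - 2 + 4)⁴ = 4⁴ = 256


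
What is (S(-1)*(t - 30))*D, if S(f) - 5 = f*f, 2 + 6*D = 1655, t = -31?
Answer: -100833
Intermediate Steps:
D = 551/2 (D = -⅓ + (⅙)*1655 = -⅓ + 1655/6 = 551/2 ≈ 275.50)
S(f) = 5 + f² (S(f) = 5 + f*f = 5 + f²)
(S(-1)*(t - 30))*D = ((5 + (-1)²)*(-31 - 30))*(551/2) = ((5 + 1)*(-61))*(551/2) = (6*(-61))*(551/2) = -366*551/2 = -100833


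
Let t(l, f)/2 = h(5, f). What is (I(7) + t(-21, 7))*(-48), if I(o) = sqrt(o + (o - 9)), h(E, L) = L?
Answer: -672 - 48*sqrt(5) ≈ -779.33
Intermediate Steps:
t(l, f) = 2*f
I(o) = sqrt(-9 + 2*o) (I(o) = sqrt(o + (-9 + o)) = sqrt(-9 + 2*o))
(I(7) + t(-21, 7))*(-48) = (sqrt(-9 + 2*7) + 2*7)*(-48) = (sqrt(-9 + 14) + 14)*(-48) = (sqrt(5) + 14)*(-48) = (14 + sqrt(5))*(-48) = -672 - 48*sqrt(5)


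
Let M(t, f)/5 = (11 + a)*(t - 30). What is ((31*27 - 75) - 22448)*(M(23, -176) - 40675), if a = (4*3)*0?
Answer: 890427160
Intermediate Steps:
a = 0 (a = 12*0 = 0)
M(t, f) = -1650 + 55*t (M(t, f) = 5*((11 + 0)*(t - 30)) = 5*(11*(-30 + t)) = 5*(-330 + 11*t) = -1650 + 55*t)
((31*27 - 75) - 22448)*(M(23, -176) - 40675) = ((31*27 - 75) - 22448)*((-1650 + 55*23) - 40675) = ((837 - 75) - 22448)*((-1650 + 1265) - 40675) = (762 - 22448)*(-385 - 40675) = -21686*(-41060) = 890427160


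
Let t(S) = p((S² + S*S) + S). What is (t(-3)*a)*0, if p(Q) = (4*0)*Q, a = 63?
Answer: 0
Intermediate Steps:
p(Q) = 0 (p(Q) = 0*Q = 0)
t(S) = 0
(t(-3)*a)*0 = (0*63)*0 = 0*0 = 0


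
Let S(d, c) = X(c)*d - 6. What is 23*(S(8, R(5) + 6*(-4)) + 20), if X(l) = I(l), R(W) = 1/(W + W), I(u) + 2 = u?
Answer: -22218/5 ≈ -4443.6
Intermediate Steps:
I(u) = -2 + u
R(W) = 1/(2*W)
X(l) = -2 + l
S(d, c) = -6 + d*(-2 + c) (S(d, c) = (-2 + c)*d - 6 = d*(-2 + c) - 6 = -6 + d*(-2 + c))
23*(S(8, R(5) + 6*(-4)) + 20) = 23*((-6 + 8*(-2 + ((½)/5 + 6*(-4)))) + 20) = 23*((-6 + 8*(-2 + ((½)*(⅕) - 24))) + 20) = 23*((-6 + 8*(-2 + (⅒ - 24))) + 20) = 23*((-6 + 8*(-2 - 239/10)) + 20) = 23*((-6 + 8*(-259/10)) + 20) = 23*((-6 - 1036/5) + 20) = 23*(-1066/5 + 20) = 23*(-966/5) = -22218/5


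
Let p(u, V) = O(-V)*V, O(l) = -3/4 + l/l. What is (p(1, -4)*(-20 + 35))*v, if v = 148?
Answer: -2220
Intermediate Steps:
O(l) = ¼ (O(l) = -3*¼ + 1 = -¾ + 1 = ¼)
p(u, V) = V/4
(p(1, -4)*(-20 + 35))*v = (((¼)*(-4))*(-20 + 35))*148 = -1*15*148 = -15*148 = -2220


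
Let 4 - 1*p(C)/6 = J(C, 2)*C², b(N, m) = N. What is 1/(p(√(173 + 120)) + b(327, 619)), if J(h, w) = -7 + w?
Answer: 1/9141 ≈ 0.00010940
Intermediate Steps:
p(C) = 24 + 30*C² (p(C) = 24 - 6*(-7 + 2)*C² = 24 - (-30)*C² = 24 + 30*C²)
1/(p(√(173 + 120)) + b(327, 619)) = 1/((24 + 30*(√(173 + 120))²) + 327) = 1/((24 + 30*(√293)²) + 327) = 1/((24 + 30*293) + 327) = 1/((24 + 8790) + 327) = 1/(8814 + 327) = 1/9141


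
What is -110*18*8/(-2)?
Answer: 7920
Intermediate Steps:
-110*18*8/(-2) = -15840*(-1)/2 = -110*(-72) = 7920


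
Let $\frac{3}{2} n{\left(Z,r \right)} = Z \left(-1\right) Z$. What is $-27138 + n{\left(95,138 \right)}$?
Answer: $- \frac{99464}{3} \approx -33155.0$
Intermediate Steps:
$n{\left(Z,r \right)} = - \frac{2 Z^{2}}{3}$ ($n{\left(Z,r \right)} = \frac{2 Z \left(-1\right) Z}{3} = \frac{2 - Z Z}{3} = \frac{2 \left(- Z^{2}\right)}{3} = - \frac{2 Z^{2}}{3}$)
$-27138 + n{\left(95,138 \right)} = -27138 - \frac{2 \cdot 95^{2}}{3} = -27138 - \frac{18050}{3} = - \frac{99464}{3}$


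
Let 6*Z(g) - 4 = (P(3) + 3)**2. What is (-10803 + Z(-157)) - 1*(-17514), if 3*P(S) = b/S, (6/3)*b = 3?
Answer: 1450081/216 ≈ 6713.3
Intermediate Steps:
b = 3/2 (b = (1/2)*3 = 3/2 ≈ 1.5000)
P(S) = 1/(2*S) (P(S) = (3/(2*S))/3 = 1/(2*S))
Z(g) = 505/216 (Z(g) = 2/3 + ((1/2)/3 + 3)**2/6 = 2/3 + ((1/2)*(1/3) + 3)**2/6 = 2/3 + (1/6 + 3)**2/6 = 2/3 + (19/6)**2/6 = 2/3 + (1/6)*(361/36) = 2/3 + 361/216 = 505/216)
(-10803 + Z(-157)) - 1*(-17514) = (-10803 + 505/216) - 1*(-17514) = -2332943/216 + 17514 = 1450081/216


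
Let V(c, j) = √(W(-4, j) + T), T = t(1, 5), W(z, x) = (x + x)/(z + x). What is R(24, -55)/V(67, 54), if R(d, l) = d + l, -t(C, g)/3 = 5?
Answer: 155*I*√321/321 ≈ 8.6513*I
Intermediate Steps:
W(z, x) = 2*x/(x + z) (W(z, x) = (2*x)/(x + z) = 2*x/(x + z))
t(C, g) = -15 (t(C, g) = -3*5 = -15)
T = -15
V(c, j) = √(-15 + 2*j/(-4 + j)) (V(c, j) = √(2*j/(j - 4) - 15) = √(2*j/(-4 + j) - 15) = √(-15 + 2*j/(-4 + j)))
R(24, -55)/V(67, 54) = (24 - 55)/(√((60 - 13*54)/(-4 + 54))) = -31*5*√2/√(60 - 702) = -31*(-5*I*√321/321) = -(-155)*I*√321/321 = 155*I*√321/321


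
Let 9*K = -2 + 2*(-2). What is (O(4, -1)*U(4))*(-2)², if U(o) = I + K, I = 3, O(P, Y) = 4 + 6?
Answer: 280/3 ≈ 93.333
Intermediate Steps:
O(P, Y) = 10
K = -⅔ (K = (-2 + 2*(-2))/9 = (-2 - 4)/9 = (⅑)*(-6) = -⅔ ≈ -0.66667)
U(o) = 7/3 (U(o) = 3 - ⅔ = 7/3)
(O(4, -1)*U(4))*(-2)² = (10*(7/3))*(-2)² = (70/3)*4 = 280/3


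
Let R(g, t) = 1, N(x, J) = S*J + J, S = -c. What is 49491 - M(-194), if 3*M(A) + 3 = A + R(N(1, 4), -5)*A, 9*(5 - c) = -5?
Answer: 148864/3 ≈ 49621.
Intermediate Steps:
c = 50/9 (c = 5 - ⅑*(-5) = 5 + 5/9 = 50/9 ≈ 5.5556)
S = -50/9 (S = -1*50/9 = -50/9 ≈ -5.5556)
N(x, J) = -41*J/9 (N(x, J) = -50*J/9 + J = -41*J/9)
M(A) = -1 + 2*A/3 (M(A) = -1 + (A + 1*A)/3 = -1 + (A + A)/3 = -1 + (2*A)/3 = -1 + 2*A/3)
49491 - M(-194) = 49491 - (-1 + (⅔)*(-194)) = 49491 - (-1 - 388/3) = 49491 - 1*(-391/3) = 49491 + 391/3 = 148864/3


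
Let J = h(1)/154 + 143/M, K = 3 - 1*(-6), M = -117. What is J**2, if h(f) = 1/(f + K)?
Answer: 286658761/192099600 ≈ 1.4922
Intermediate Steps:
K = 9 (K = 3 + 6 = 9)
h(f) = 1/(9 + f) (h(f) = 1/(f + 9) = 1/(9 + f))
J = -16931/13860 (J = 1/((9 + 1)*154) + 143/(-117) = (1/154)/10 + 143*(-1/117) = (1/10)*(1/154) - 11/9 = 1/1540 - 11/9 = -16931/13860 ≈ -1.2216)
J**2 = (-16931/13860)**2 = 286658761/192099600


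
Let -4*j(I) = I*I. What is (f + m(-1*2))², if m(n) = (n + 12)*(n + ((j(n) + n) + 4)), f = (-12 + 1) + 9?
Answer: 144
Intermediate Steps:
j(I) = -I²/4 (j(I) = -I*I/4 = -I²/4)
f = -2 (f = -11 + 9 = -2)
m(n) = (12 + n)*(4 + 2*n - n²/4) (m(n) = (n + 12)*(n + ((-n²/4 + n) + 4)) = (12 + n)*(n + ((n - n²/4) + 4)) = (12 + n)*(n + (4 + n - n²/4)) = (12 + n)*(4 + 2*n - n²/4))
(f + m(-1*2))² = (-2 + (48 - (-1*2)² + 28*(-1*2) - (-1*2)³/4))² = (-2 + (48 - 1*(-2)² + 28*(-2) - ¼*(-2)³))² = (-2 + (48 - 1*4 - 56 - ¼*(-8)))² = (-2 + (48 - 4 - 56 + 2))² = (-2 - 10)² = (-12)² = 144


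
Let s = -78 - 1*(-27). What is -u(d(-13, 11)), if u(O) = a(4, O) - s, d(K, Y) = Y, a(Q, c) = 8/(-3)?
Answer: -145/3 ≈ -48.333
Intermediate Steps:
s = -51 (s = -78 + 27 = -51)
a(Q, c) = -8/3 (a(Q, c) = 8*(-⅓) = -8/3)
u(O) = 145/3 (u(O) = -8/3 - 1*(-51) = -8/3 + 51 = 145/3)
-u(d(-13, 11)) = -1*145/3 = -145/3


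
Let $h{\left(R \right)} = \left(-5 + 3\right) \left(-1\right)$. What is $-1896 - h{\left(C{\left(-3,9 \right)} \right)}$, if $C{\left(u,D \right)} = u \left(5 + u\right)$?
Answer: $-1898$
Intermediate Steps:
$h{\left(R \right)} = 2$ ($h{\left(R \right)} = \left(-2\right) \left(-1\right) = 2$)
$-1896 - h{\left(C{\left(-3,9 \right)} \right)} = -1896 - 2 = -1898$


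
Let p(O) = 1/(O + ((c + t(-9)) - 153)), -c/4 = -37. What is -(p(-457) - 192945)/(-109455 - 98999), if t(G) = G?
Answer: -45438548/49090917 ≈ -0.92560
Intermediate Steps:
c = 148 (c = -4*(-37) = 148)
p(O) = 1/(-14 + O) (p(O) = 1/(O + ((148 - 9) - 153)) = 1/(O + (139 - 153)) = 1/(O - 14) = 1/(-14 + O))
-(p(-457) - 192945)/(-109455 - 98999) = -(1/(-14 - 457) - 192945)/(-109455 - 98999) = -(1/(-471) - 192945)/(-208454) = -(-1/471 - 192945)*(-1)/208454 = -(-90877096)*(-1)/(471*208454) = -1*45438548/49090917 = -45438548/49090917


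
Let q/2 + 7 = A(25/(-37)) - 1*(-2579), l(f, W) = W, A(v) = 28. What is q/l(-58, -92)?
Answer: -1300/23 ≈ -56.522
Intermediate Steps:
q = 5200 (q = -14 + 2*(28 - 1*(-2579)) = -14 + 2*(28 + 2579) = -14 + 2*2607 = -14 + 5214 = 5200)
q/l(-58, -92) = 5200/(-92) = 5200*(-1/92) = -1300/23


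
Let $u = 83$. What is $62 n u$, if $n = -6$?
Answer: $-30876$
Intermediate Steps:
$62 n u = 62 \left(-6\right) 83 = \left(-372\right) 83 = -30876$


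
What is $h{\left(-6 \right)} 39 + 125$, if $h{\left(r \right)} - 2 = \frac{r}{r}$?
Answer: $242$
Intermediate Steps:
$h{\left(r \right)} = 3$ ($h{\left(r \right)} = 2 + \frac{r}{r} = 2 + 1 = 3$)
$h{\left(-6 \right)} 39 + 125 = 3 \cdot 39 + 125 = 117 + 125 = 242$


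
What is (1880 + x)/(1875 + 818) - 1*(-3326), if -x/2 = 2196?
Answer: 8954406/2693 ≈ 3325.1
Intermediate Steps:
x = -4392 (x = -2*2196 = -4392)
(1880 + x)/(1875 + 818) - 1*(-3326) = (1880 - 4392)/(1875 + 818) - 1*(-3326) = -2512/2693 + 3326 = 8954406/2693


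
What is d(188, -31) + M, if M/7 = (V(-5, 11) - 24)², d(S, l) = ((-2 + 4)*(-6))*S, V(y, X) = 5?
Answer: 271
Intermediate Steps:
d(S, l) = -12*S (d(S, l) = (2*(-6))*S = -12*S)
M = 2527 (M = 7*(5 - 24)² = 7*(-19)² = 7*361 = 2527)
d(188, -31) + M = -12*188 + 2527 = -2256 + 2527 = 271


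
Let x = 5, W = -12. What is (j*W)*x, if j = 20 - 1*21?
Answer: 60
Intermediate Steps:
j = -1 (j = 20 - 21 = -1)
(j*W)*x = -1*(-12)*5 = 12*5 = 60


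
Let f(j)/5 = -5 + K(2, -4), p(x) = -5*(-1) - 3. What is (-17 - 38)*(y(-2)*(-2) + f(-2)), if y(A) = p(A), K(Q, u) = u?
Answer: 2695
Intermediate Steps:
p(x) = 2 (p(x) = 5 - 3 = 2)
y(A) = 2
f(j) = -45 (f(j) = 5*(-5 - 4) = 5*(-9) = -45)
(-17 - 38)*(y(-2)*(-2) + f(-2)) = (-17 - 38)*(2*(-2) - 45) = -55*(-4 - 45) = -55*(-49) = 2695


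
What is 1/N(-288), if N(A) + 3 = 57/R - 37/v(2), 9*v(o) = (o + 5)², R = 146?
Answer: -7154/67287 ≈ -0.10632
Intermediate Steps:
v(o) = (5 + o)²/9 (v(o) = (o + 5)²/9 = (5 + o)²/9)
N(A) = -67287/7154 (N(A) = -3 + (57/146 - 37*9/(5 + 2)²) = -3 + (57*(1/146) - 37/((⅑)*7²)) = -3 + (57/146 - 37/((⅑)*49)) = -3 + (57/146 - 37/49/9) = -3 + (57/146 - 37*9/49) = -3 + (57/146 - 333/49) = -3 - 45825/7154 = -67287/7154)
1/N(-288) = 1/(-67287/7154) = -7154/67287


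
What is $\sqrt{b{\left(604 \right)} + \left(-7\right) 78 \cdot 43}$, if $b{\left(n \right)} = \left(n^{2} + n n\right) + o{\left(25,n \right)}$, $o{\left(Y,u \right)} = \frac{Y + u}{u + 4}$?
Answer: $\frac{\sqrt{16315005918}}{152} \approx 840.33$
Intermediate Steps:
$o{\left(Y,u \right)} = \frac{Y + u}{4 + u}$
$b{\left(n \right)} = 2 n^{2} + \frac{25 + n}{4 + n}$ ($b{\left(n \right)} = \left(n^{2} + n n\right) + \frac{25 + n}{4 + n} = \left(n^{2} + n^{2}\right) + \frac{25 + n}{4 + n} = 2 n^{2} + \frac{25 + n}{4 + n}$)
$\sqrt{b{\left(604 \right)} + \left(-7\right) 78 \cdot 43} = \sqrt{\frac{25 + 604 + 2 \cdot 604^{2} \left(4 + 604\right)}{4 + 604} + \left(-7\right) 78 \cdot 43} = \sqrt{\frac{25 + 604 + 2 \cdot 364816 \cdot 608}{608} - 23478} = \sqrt{\frac{25 + 604 + 443616256}{608} - 23478} = \sqrt{\frac{1}{608} \cdot 443616885 - 23478} = \sqrt{\frac{443616885}{608} - 23478} = \sqrt{\frac{429342261}{608}} = \frac{\sqrt{16315005918}}{152}$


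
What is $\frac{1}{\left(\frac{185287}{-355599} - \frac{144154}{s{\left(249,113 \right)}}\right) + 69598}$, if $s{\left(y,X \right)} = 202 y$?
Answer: $\frac{2980986417}{207460595886404} \approx 1.4369 \cdot 10^{-5}$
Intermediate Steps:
$\frac{1}{\left(\frac{185287}{-355599} - \frac{144154}{s{\left(249,113 \right)}}\right) + 69598} = \frac{1}{\left(\frac{185287}{-355599} - \frac{144154}{202 \cdot 249}\right) + 69598} = \frac{1}{\left(185287 \left(- \frac{1}{355599}\right) - \frac{144154}{50298}\right) + 69598} = \frac{1}{\left(- \frac{185287}{355599} - \frac{72077}{25149}\right) + 69598} = \frac{1}{- \frac{10096763962}{2980986417} + 69598} = \frac{1}{\frac{207460595886404}{2980986417}} = \frac{2980986417}{207460595886404}$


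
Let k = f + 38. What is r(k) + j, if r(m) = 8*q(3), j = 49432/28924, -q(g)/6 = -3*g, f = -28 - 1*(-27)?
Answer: 3136150/7231 ≈ 433.71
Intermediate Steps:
f = -1 (f = -28 + 27 = -1)
q(g) = 18*g (q(g) = -(-18)*g = 18*g)
k = 37 (k = -1 + 38 = 37)
j = 12358/7231 (j = 49432*(1/28924) = 12358/7231 ≈ 1.7090)
r(m) = 432 (r(m) = 8*(18*3) = 8*54 = 432)
r(k) + j = 432 + 12358/7231 = 3136150/7231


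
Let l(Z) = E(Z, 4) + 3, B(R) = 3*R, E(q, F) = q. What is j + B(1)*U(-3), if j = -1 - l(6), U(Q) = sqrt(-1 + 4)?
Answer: -10 + 3*sqrt(3) ≈ -4.8038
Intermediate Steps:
l(Z) = 3 + Z (l(Z) = Z + 3 = 3 + Z)
U(Q) = sqrt(3)
j = -10 (j = -1 - (3 + 6) = -1 - 1*9 = -1 - 9 = -10)
j + B(1)*U(-3) = -10 + (3*1)*sqrt(3) = -10 + 3*sqrt(3)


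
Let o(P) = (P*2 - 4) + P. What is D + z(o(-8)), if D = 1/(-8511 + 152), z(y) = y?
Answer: -234053/8359 ≈ -28.000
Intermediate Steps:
o(P) = -4 + 3*P (o(P) = (2*P - 4) + P = (-4 + 2*P) + P = -4 + 3*P)
D = -1/8359 (D = 1/(-8359) = -1/8359 ≈ -0.00011963)
D + z(o(-8)) = -1/8359 + (-4 + 3*(-8)) = -1/8359 + (-4 - 24) = -1/8359 - 28 = -234053/8359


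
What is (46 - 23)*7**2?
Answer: 1127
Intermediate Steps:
(46 - 23)*7**2 = 23*49 = 1127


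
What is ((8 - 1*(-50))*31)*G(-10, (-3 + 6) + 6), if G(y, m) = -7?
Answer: -12586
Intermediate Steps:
((8 - 1*(-50))*31)*G(-10, (-3 + 6) + 6) = ((8 - 1*(-50))*31)*(-7) = ((8 + 50)*31)*(-7) = (58*31)*(-7) = 1798*(-7) = -12586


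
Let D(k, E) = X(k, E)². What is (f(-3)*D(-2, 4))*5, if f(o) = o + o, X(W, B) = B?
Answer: -480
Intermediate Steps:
f(o) = 2*o
D(k, E) = E²
(f(-3)*D(-2, 4))*5 = ((2*(-3))*4²)*5 = -6*16*5 = -96*5 = -480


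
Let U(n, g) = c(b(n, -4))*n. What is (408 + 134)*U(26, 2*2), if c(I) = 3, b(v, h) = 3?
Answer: 42276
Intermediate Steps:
U(n, g) = 3*n
(408 + 134)*U(26, 2*2) = (408 + 134)*(3*26) = 542*78 = 42276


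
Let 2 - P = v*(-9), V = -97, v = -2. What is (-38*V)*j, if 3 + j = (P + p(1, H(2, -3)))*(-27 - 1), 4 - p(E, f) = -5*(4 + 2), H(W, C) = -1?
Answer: -1868802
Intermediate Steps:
p(E, f) = 34 (p(E, f) = 4 - (-5)*(4 + 2) = 4 - (-5)*6 = 4 - 1*(-30) = 4 + 30 = 34)
P = -16 (P = 2 - (-2)*(-9) = 2 - 1*18 = 2 - 18 = -16)
j = -507 (j = -3 + (-16 + 34)*(-27 - 1) = -3 + 18*(-28) = -3 - 504 = -507)
(-38*V)*j = -38*(-97)*(-507) = 3686*(-507) = -1868802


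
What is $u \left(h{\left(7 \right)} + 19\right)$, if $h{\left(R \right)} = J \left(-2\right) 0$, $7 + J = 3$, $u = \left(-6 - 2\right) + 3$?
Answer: $-95$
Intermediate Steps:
$u = -5$ ($u = -8 + 3 = -5$)
$J = -4$ ($J = -7 + 3 = -4$)
$h{\left(R \right)} = 0$ ($h{\left(R \right)} = \left(-4\right) \left(-2\right) 0 = 8 \cdot 0 = 0$)
$u \left(h{\left(7 \right)} + 19\right) = - 5 \left(0 + 19\right) = \left(-5\right) 19 = -95$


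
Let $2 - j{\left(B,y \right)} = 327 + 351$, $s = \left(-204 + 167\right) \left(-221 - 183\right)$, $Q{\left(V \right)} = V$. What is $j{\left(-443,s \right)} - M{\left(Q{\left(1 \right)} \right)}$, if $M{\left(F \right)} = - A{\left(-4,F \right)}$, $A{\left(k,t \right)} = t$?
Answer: $-675$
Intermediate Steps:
$s = 14948$ ($s = \left(-37\right) \left(-404\right) = 14948$)
$M{\left(F \right)} = - F$
$j{\left(B,y \right)} = -676$ ($j{\left(B,y \right)} = 2 - \left(327 + 351\right) = 2 - 678 = -676$)
$j{\left(-443,s \right)} - M{\left(Q{\left(1 \right)} \right)} = -676 - \left(-1\right) 1 = -676 - -1 = -676 + 1 = -675$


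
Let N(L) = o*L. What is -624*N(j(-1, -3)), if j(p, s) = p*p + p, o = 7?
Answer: 0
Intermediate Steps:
j(p, s) = p + p² (j(p, s) = p² + p = p + p²)
N(L) = 7*L
-624*N(j(-1, -3)) = -4368*(-(1 - 1)) = -4368*(-1*0) = -4368*0 = -624*0 = 0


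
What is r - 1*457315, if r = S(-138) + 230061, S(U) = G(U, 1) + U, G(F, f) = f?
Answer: -227391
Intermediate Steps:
S(U) = 1 + U
r = 229924 (r = (1 - 138) + 230061 = -137 + 230061 = 229924)
r - 1*457315 = 229924 - 1*457315 = 229924 - 457315 = -227391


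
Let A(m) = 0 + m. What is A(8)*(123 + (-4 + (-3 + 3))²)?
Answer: 1112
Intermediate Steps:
A(m) = m
A(8)*(123 + (-4 + (-3 + 3))²) = 8*(123 + (-4 + (-3 + 3))²) = 8*(123 + (-4 + 0)²) = 8*(123 + (-4)²) = 8*(123 + 16) = 8*139 = 1112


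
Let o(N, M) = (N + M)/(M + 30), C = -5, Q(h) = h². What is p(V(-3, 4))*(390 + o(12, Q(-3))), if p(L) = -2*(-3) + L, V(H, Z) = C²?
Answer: 157387/13 ≈ 12107.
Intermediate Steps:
V(H, Z) = 25 (V(H, Z) = (-5)² = 25)
p(L) = 6 + L
o(N, M) = (M + N)/(30 + M)
p(V(-3, 4))*(390 + o(12, Q(-3))) = (6 + 25)*(390 + ((-3)² + 12)/(30 + (-3)²)) = 31*(390 + (9 + 12)/(30 + 9)) = 31*(390 + 21/39) = 31*(390 + (1/39)*21) = 31*(390 + 7/13) = 31*(5077/13) = 157387/13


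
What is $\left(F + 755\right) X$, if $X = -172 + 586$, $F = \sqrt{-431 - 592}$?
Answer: $312570 + 414 i \sqrt{1023} \approx 3.1257 \cdot 10^{5} + 13242.0 i$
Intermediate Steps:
$F = i \sqrt{1023}$ ($F = \sqrt{-1023} = i \sqrt{1023} \approx 31.984 i$)
$X = 414$
$\left(F + 755\right) X = \left(i \sqrt{1023} + 755\right) 414 = \left(755 + i \sqrt{1023}\right) 414 = 312570 + 414 i \sqrt{1023}$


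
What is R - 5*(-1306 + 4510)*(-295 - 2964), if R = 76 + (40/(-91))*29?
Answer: 4751041136/91 ≈ 5.2209e+7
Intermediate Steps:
R = 5756/91 (R = 76 + (40*(-1/91))*29 = 76 - 40/91*29 = 76 - 1160/91 = 5756/91 ≈ 63.253)
R - 5*(-1306 + 4510)*(-295 - 2964) = 5756/91 - 5*(-1306 + 4510)*(-295 - 2964) = 5756/91 - 5*3204*(-3259) = 5756/91 - 5*(-10441836) = 5756/91 - 1*(-52209180) = 5756/91 + 52209180 = 4751041136/91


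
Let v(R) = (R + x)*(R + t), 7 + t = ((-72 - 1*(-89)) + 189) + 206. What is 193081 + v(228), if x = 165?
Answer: 441850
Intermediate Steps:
t = 405 (t = -7 + (((-72 - 1*(-89)) + 189) + 206) = -7 + (((-72 + 89) + 189) + 206) = -7 + ((17 + 189) + 206) = -7 + (206 + 206) = -7 + 412 = 405)
v(R) = (165 + R)*(405 + R) (v(R) = (R + 165)*(R + 405) = (165 + R)*(405 + R))
193081 + v(228) = 193081 + (66825 + 228² + 570*228) = 193081 + (66825 + 51984 + 129960) = 193081 + 248769 = 441850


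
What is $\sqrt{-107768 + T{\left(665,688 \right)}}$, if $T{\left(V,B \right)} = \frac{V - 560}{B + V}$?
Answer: $\frac{i \sqrt{21920103183}}{451} \approx 328.28 i$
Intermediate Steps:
$T{\left(V,B \right)} = \frac{-560 + V}{B + V}$
$\sqrt{-107768 + T{\left(665,688 \right)}} = \sqrt{-107768 + \frac{-560 + 665}{688 + 665}} = \sqrt{-107768 + \frac{1}{1353} \cdot 105} = \sqrt{-107768 + \frac{35}{451}} = \sqrt{- \frac{48603333}{451}} = \frac{i \sqrt{21920103183}}{451}$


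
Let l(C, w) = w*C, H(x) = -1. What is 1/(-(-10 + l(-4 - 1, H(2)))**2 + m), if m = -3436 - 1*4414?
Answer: -1/7875 ≈ -0.00012698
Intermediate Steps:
l(C, w) = C*w
m = -7850 (m = -3436 - 4414 = -7850)
1/(-(-10 + l(-4 - 1, H(2)))**2 + m) = 1/(-(-10 + (-4 - 1)*(-1))**2 - 7850) = 1/(-(-10 - 5*(-1))**2 - 7850) = 1/(-(-10 + 5)**2 - 7850) = 1/(-1*(-5)**2 - 7850) = 1/(-1*25 - 7850) = 1/(-25 - 7850) = 1/(-7875) = -1/7875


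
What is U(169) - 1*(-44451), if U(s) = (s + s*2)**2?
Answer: 301500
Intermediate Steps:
U(s) = 9*s**2 (U(s) = (s + 2*s)**2 = (3*s)**2 = 9*s**2)
U(169) - 1*(-44451) = 9*169**2 - 1*(-44451) = 9*28561 + 44451 = 257049 + 44451 = 301500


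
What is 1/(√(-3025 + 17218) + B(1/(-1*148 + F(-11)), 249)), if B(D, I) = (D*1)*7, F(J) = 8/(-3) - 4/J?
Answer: 381920/116390151813 + 24601600*√1577/116390151813 ≈ 0.0083972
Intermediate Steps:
F(J) = -8/3 - 4/J (F(J) = 8*(-⅓) - 4/J = -8/3 - 4/J)
B(D, I) = 7*D (B(D, I) = D*7 = 7*D)
1/(√(-3025 + 17218) + B(1/(-1*148 + F(-11)), 249)) = 1/(√(-3025 + 17218) + 7/(-1*148 + (-8/3 - 4/(-11)))) = 1/(√14193 + 7/(-148 + (-8/3 - 4*(-1/11)))) = 1/(3*√1577 + 7/(-148 + (-8/3 + 4/11))) = 1/(3*√1577 + 7/(-148 - 76/33)) = 1/(3*√1577 + 7/(-4960/33)) = 1/(3*√1577 + 7*(-33/4960)) = 1/(3*√1577 - 231/4960) = 1/(-231/4960 + 3*√1577)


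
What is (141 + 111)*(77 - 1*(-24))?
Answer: 25452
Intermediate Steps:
(141 + 111)*(77 - 1*(-24)) = 252*(77 + 24) = 252*101 = 25452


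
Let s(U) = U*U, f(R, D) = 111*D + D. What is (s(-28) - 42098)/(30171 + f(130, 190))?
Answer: -41314/51451 ≈ -0.80298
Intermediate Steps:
f(R, D) = 112*D
s(U) = U²
(s(-28) - 42098)/(30171 + f(130, 190)) = ((-28)² - 42098)/(30171 + 112*190) = (784 - 42098)/(30171 + 21280) = -41314/51451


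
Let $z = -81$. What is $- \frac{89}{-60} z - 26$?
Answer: $- \frac{2923}{20} \approx -146.15$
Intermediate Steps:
$- \frac{89}{-60} z - 26 = - \frac{89}{-60} \left(-81\right) - 26 = \left(-89\right) \left(- \frac{1}{60}\right) \left(-81\right) - 26 = \frac{89}{60} \left(-81\right) - 26 = - \frac{2403}{20} - 26 = - \frac{2923}{20}$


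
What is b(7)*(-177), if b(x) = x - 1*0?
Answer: -1239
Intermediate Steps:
b(x) = x (b(x) = x + 0 = x)
b(7)*(-177) = 7*(-177) = -1239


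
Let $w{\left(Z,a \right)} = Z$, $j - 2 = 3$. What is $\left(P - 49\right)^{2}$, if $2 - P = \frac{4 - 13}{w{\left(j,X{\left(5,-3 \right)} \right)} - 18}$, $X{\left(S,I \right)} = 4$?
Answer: $\frac{384400}{169} \approx 2274.6$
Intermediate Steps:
$j = 5$ ($j = 2 + 3 = 5$)
$P = \frac{17}{13}$ ($P = 2 - \frac{4 - 13}{5 - 18} = 2 - - \frac{9}{-13} = 2 - \left(-9\right) \left(- \frac{1}{13}\right) = 2 - \frac{9}{13} = \frac{17}{13} \approx 1.3077$)
$\left(P - 49\right)^{2} = \left(\frac{17}{13} - 49\right)^{2} = \left(- \frac{620}{13}\right)^{2} = \frac{384400}{169}$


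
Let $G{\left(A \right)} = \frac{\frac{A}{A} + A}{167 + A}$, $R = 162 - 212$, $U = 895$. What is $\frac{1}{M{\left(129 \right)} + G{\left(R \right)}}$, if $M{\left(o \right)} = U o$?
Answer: $\frac{117}{13508186} \approx 8.6614 \cdot 10^{-6}$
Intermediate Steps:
$R = -50$ ($R = 162 - 212 = -50$)
$M{\left(o \right)} = 895 o$
$G{\left(A \right)} = \frac{1 + A}{167 + A}$
$\frac{1}{M{\left(129 \right)} + G{\left(R \right)}} = \frac{1}{895 \cdot 129 + \frac{1 - 50}{167 - 50}} = \frac{1}{115455 + \frac{1}{117} \left(-49\right)} = \frac{1}{115455 - \frac{49}{117}} = \frac{1}{\frac{13508186}{117}} = \frac{117}{13508186}$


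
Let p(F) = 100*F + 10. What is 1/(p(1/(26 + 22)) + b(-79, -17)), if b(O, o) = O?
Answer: -12/803 ≈ -0.014944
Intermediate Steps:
p(F) = 10 + 100*F
1/(p(1/(26 + 22)) + b(-79, -17)) = 1/((10 + 100/(26 + 22)) - 79) = 1/((10 + 100/48) - 79) = 1/((10 + 100*(1/48)) - 79) = 1/((10 + 25/12) - 79) = 1/(145/12 - 79) = 1/(-803/12) = -12/803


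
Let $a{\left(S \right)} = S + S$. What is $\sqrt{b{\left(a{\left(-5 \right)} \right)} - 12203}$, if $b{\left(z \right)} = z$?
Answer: $3 i \sqrt{1357} \approx 110.51 i$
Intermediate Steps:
$a{\left(S \right)} = 2 S$
$\sqrt{b{\left(a{\left(-5 \right)} \right)} - 12203} = \sqrt{2 \left(-5\right) - 12203} = \sqrt{-10 - 12203} = \sqrt{-12213} = 3 i \sqrt{1357}$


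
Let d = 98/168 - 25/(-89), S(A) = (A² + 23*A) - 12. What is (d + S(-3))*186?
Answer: -2355163/178 ≈ -13231.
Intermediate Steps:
S(A) = -12 + A² + 23*A
d = 923/1068 (d = 98*(1/168) - 25*(-1/89) = 7/12 + 25/89 = 923/1068 ≈ 0.86423)
(d + S(-3))*186 = (923/1068 + (-12 + (-3)² + 23*(-3)))*186 = (923/1068 + (-12 + 9 - 69))*186 = (923/1068 - 72)*186 = -75973/1068*186 = -2355163/178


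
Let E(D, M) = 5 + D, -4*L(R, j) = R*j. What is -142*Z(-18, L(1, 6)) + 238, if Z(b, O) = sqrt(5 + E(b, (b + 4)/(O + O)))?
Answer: 238 - 284*I*sqrt(2) ≈ 238.0 - 401.64*I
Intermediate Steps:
L(R, j) = -R*j/4
Z(b, O) = sqrt(10 + b) (Z(b, O) = sqrt(5 + (5 + b)) = sqrt(10 + b))
-142*Z(-18, L(1, 6)) + 238 = -142*sqrt(10 - 18) + 238 = -284*I*sqrt(2) + 238 = 238 - 284*I*sqrt(2)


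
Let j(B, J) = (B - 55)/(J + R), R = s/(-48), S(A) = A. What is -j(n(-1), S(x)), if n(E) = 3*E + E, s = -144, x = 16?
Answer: 59/19 ≈ 3.1053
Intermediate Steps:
R = 3 (R = -144/(-48) = -144*(-1/48) = 3)
n(E) = 4*E
j(B, J) = (-55 + B)/(3 + J) (j(B, J) = (B - 55)/(J + 3) = (-55 + B)/(3 + J))
-j(n(-1), S(x)) = -(-55 + 4*(-1))/(3 + 16) = -(-55 - 4)/19 = -(-59)/19 = -1*(-59/19) = 59/19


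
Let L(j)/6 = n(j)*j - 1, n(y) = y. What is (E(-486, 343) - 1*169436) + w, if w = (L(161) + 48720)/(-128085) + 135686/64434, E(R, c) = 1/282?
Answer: -1460505107927667/8619830174 ≈ -1.6944e+5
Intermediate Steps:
E(R, c) = 1/282
L(j) = -6 + 6*j**2 (L(j) = 6*(j*j - 1) = 6*(j**2 - 1) = 6*(-1 + j**2) = -6 + 6*j**2)
w = 140644705/275100963 (w = ((-6 + 6*161**2) + 48720)/(-128085) + 135686/64434 = ((-6 + 6*25921) + 48720)*(-1/128085) + 135686*(1/64434) = ((-6 + 155526) + 48720)*(-1/128085) + 67843/32217 = (155520 + 48720)*(-1/128085) + 67843/32217 = 204240*(-1/128085) + 67843/32217 = -13616/8539 + 67843/32217 = 140644705/275100963 ≈ 0.51125)
(E(-486, 343) - 1*169436) + w = (1/282 - 1*169436) + 140644705/275100963 = (1/282 - 169436) + 140644705/275100963 = -47780951/282 + 140644705/275100963 = -1460505107927667/8619830174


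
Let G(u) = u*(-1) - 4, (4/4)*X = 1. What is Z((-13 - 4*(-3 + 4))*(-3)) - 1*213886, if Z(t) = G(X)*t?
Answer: -214141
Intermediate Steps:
X = 1
G(u) = -4 - u (G(u) = -u - 4 = -4 - u)
Z(t) = -5*t (Z(t) = (-4 - 1*1)*t = (-4 - 1)*t = -5*t)
Z((-13 - 4*(-3 + 4))*(-3)) - 1*213886 = -5*(-13 - 4*(-3 + 4))*(-3) - 1*213886 = -5*(-13 - 4*1)*(-3) - 213886 = -5*(-13 - 4)*(-3) - 213886 = -(-85)*(-3) - 213886 = -5*51 - 213886 = -255 - 213886 = -214141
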